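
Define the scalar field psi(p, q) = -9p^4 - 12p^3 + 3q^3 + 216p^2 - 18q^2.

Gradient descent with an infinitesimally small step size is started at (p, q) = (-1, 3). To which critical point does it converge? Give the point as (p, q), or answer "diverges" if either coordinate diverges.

(0, 4)

psi is separable, so gradient descent decouples: p follows -∂psi/∂p, q follows -∂psi/∂q.
∂psi/∂p = -36p(p - 3)(p + 4); at p=-1 this is -432, so p increases.
∂psi/∂q = 9q(q - 4); at q=3 this is -27, so q increases.
p converges to its nearest critical value 0 (a local min of the p-part); q converges to 4. The iterate converges to (0, 4).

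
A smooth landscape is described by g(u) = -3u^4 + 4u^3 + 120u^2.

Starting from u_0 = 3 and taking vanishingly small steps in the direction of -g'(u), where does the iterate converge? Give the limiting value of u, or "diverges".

g'(u) = -12u(u - 5)(u + 4), so g'(3) = 504.
Gradient descent moves in the -g' direction, i.e. u is decreasing.
The nearest critical point in that direction is u = 0, where g'' = 240 > 0 (a local minimum). The iterate converges there.

0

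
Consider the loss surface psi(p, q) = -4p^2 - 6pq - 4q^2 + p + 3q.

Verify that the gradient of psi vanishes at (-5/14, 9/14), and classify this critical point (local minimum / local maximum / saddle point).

∇psi = (-8p - 6q + 1, -6p - 8q + 3); substituting (-5/14, 9/14) gives ∇psi = (0, 0), so (-5/14, 9/14) is indeed a critical point.
The Hessian of psi is constant: H = [[-8, -6], [-6, -8]].
det(H) = (-8)·(-8) − (-6)² = 28.
det(H) > 0 and tr(H) = -16 < 0, so H is negative definite and the point is a local maximum.

local maximum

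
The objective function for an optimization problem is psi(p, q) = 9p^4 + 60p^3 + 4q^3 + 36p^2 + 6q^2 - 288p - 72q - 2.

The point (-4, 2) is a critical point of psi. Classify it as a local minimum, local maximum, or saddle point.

local minimum

The mixed partial ∂²psi/∂p∂q is 0, so the Hessian at any point is diag(psi_pp, psi_qq) = diag(36(3p^2 + 10p + 2), 12(2q + 1)).
At (-4, 2): H = diag(360, 60).
Both eigenvalues are positive, so H is positive definite: a local minimum.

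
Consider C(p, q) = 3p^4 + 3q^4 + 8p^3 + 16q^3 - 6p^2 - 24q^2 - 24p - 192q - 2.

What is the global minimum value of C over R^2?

C(p,q) separates as A(p) + B(q) − 2, so its minimum is min A + min B − 2.
A'(p) = 12(p - 1)(p + 1)(p + 2) vanishes at p ∈ {-2, -1, 1}; B'(q) = 12(q - 2)(q + 2)(q + 4) vanishes at q ∈ {-4, -2, 2}.
Local minima of A (where A''>0): A(-2)=8, A(1)=-19. Local minima of B: B(-4)=128, B(2)=-304.
So the global minimum of C is A(1) + B(2) − 2 = -19 − 304 − 2 = -325, attained at (1, 2).

-325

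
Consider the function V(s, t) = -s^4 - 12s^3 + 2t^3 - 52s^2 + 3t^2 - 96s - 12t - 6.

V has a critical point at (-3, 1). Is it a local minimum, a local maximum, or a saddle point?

local minimum

The mixed partial ∂²V/∂s∂t is 0, so the Hessian at any point is diag(V_ss, V_tt) = diag(-4(3s^2 + 18s + 26), 6(2t + 1)).
At (-3, 1): H = diag(4, 18).
Both eigenvalues are positive, so H is positive definite: a local minimum.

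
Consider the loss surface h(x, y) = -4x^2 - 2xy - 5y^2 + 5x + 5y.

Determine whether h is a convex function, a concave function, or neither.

h is quadratic, so its Hessian is the constant matrix H = [[-8, -2], [-2, -10]].
det(H) = 76, tr(H) = -18.
det(H) > 0 and tr(H) < 0, so H is negative definite everywhere: concave.

concave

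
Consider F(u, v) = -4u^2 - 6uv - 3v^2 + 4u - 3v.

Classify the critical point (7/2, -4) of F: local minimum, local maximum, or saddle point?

The Hessian of F is constant: H = [[-8, -6], [-6, -6]].
det(H) = (-8)·(-6) − (-6)² = 12.
det(H) > 0 and tr(H) = -14 < 0, so H is negative definite and the point is a local maximum.

local maximum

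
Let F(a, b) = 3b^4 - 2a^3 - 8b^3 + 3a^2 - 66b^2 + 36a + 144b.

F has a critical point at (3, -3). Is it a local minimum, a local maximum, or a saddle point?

The mixed partial ∂²F/∂a∂b is 0, so the Hessian at any point is diag(F_aa, F_bb) = diag(6(-2a + 1), 12(3b^2 - 4b - 11)).
At (3, -3): H = diag(-30, 336).
The eigenvalues have opposite signs, so H is indefinite: a saddle point.

saddle point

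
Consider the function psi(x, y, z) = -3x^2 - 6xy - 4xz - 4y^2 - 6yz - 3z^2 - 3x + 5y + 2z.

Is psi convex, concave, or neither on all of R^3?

psi is quadratic, so its Hessian is the constant matrix H = [[-6, -6, -4], [-6, -8, -6], [-4, -6, -6]].
Leading principal minors: -6, 12, -16.
Signs alternate −, +, − ⇒ H ≺ 0 ⇒ concave.

concave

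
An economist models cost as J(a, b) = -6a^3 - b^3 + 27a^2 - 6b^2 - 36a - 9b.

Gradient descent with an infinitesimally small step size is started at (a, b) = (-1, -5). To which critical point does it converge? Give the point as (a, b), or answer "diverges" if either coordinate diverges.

(1, -3)

J is separable, so gradient descent decouples: a follows -∂J/∂a, b follows -∂J/∂b.
∂J/∂a = -18(a - 2)(a - 1); at a=-1 this is -108, so a increases.
∂J/∂b = -3(b + 1)(b + 3); at b=-5 this is -24, so b increases.
a converges to its nearest critical value 1 (a local min of the a-part); b converges to -3. The iterate converges to (1, -3).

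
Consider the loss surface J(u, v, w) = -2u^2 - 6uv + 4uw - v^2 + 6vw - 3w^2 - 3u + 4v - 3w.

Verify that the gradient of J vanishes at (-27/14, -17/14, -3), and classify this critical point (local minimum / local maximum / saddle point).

∇J = (-4u - 6v + 4w - 3, -6u - 2v + 6w + 4, 4u + 6v - 6w - 3); substituting (-27/14, -17/14, -3) gives ∇J = (0, 0, 0), so (-27/14, -17/14, -3) is indeed a critical point.
The Hessian is constant: H = [[-4, -6, 4], [-6, -2, 6], [4, 6, -6]].
Leading principal minors: Δ₁ = -4, Δ₂ = -28, Δ₃ = 56.
The minors fit neither the all-positive nor the alternating-sign pattern, so H is indefinite: a saddle point.

saddle point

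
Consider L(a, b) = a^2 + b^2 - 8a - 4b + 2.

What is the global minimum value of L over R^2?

L(a,b) separates as P(a) + Q(b) + 2, so its minimum is min P + min Q + 2.
P'(a) = 2a - 8 vanishes at a ∈ {4}; Q'(b) = 2b - 4 vanishes at b ∈ {2}.
Local minima of P (where P''>0): P(4)=-16. Local minima of Q: Q(2)=-4.
So the global minimum of L is P(4) + Q(2) + 2 = -16 − 4 + 2 = -18, attained at (4, 2).

-18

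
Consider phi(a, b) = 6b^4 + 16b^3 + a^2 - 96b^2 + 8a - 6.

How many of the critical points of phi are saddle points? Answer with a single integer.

1

phi separates as a function of a plus a function of b, so ∇phi=0 decouples.
∂phi/∂a = 2(a + 4) = 0 at a ∈ {-4}; ∂phi/∂b = 24b(b - 2)(b + 4) = 0 at b ∈ {-4, 0, 2}.
The Hessian is diagonal: diag(phi_aa, phi_bb). Second derivatives: phi_aa(-4)=2; phi_bb(-4)=576, phi_bb(0)=-192, phi_bb(2)=288.
Saddle points occur where the two diagonal entries have opposite signs: (-4, 0). Count: 1.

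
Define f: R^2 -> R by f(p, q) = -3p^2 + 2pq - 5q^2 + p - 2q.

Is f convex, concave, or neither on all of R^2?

concave

f is quadratic, so its Hessian is the constant matrix H = [[-6, 2], [2, -10]].
det(H) = 56, tr(H) = -16.
det(H) > 0 and tr(H) < 0, so H is negative definite everywhere: concave.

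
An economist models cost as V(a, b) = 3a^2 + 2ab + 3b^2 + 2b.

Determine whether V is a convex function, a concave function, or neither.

convex

V is quadratic, so its Hessian is the constant matrix H = [[6, 2], [2, 6]].
det(H) = 32, tr(H) = 12.
det(H) > 0 and tr(H) > 0, so H is positive definite everywhere: convex.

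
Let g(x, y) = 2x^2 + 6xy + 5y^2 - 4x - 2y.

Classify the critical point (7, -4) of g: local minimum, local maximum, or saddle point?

local minimum

The Hessian of g is constant: H = [[4, 6], [6, 10]].
det(H) = 4·10 − 6² = 4.
det(H) > 0 and tr(H) = 14 > 0, so H is positive definite and the point is a local minimum.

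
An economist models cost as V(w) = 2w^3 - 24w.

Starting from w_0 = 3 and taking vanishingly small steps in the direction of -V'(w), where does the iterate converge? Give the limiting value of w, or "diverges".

V'(w) = 6(w - 2)(w + 2), so V'(3) = 30.
Gradient descent moves in the -V' direction, i.e. w is decreasing.
The nearest critical point in that direction is w = 2, where V'' = 24 > 0 (a local minimum). The iterate converges there.

2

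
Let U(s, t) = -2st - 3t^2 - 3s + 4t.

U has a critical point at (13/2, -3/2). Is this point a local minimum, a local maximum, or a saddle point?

The Hessian of U is constant: H = [[0, -2], [-2, -6]].
det(H) = 0·(-6) − (-2)² = -4.
Since det(H) < 0, H is indefinite and the critical point is a saddle point.

saddle point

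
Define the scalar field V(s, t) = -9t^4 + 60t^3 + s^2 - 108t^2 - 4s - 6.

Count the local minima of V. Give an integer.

1

V separates as a function of s plus a function of t, so ∇V=0 decouples.
∂V/∂s = 2(s - 2) = 0 at s ∈ {2}; ∂V/∂t = -36t(t - 3)(t - 2) = 0 at t ∈ {0, 2, 3}.
The Hessian is diagonal: diag(V_ss, V_tt). Second derivatives: V_ss(2)=2; V_tt(0)=-216, V_tt(2)=72, V_tt(3)=-108.
Local minima occur where both diagonal entries positive: (2, 2). Count: 1.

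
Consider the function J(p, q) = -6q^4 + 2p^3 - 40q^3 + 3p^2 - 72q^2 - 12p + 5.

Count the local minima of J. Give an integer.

J separates as a function of p plus a function of q, so ∇J=0 decouples.
∂J/∂p = 6(p - 1)(p + 2) = 0 at p ∈ {-2, 1}; ∂J/∂q = -24q(q + 2)(q + 3) = 0 at q ∈ {-3, -2, 0}.
The Hessian is diagonal: diag(J_pp, J_qq). Second derivatives: J_pp(-2)=-18, J_pp(1)=18; J_qq(-3)=-72, J_qq(-2)=48, J_qq(0)=-144.
Local minima occur where both diagonal entries positive: (1, -2). Count: 1.

1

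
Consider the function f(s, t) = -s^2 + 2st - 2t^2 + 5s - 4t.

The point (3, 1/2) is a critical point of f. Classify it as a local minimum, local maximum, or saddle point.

The Hessian of f is constant: H = [[-2, 2], [2, -4]].
det(H) = (-2)·(-4) − 2² = 4.
det(H) > 0 and tr(H) = -6 < 0, so H is negative definite and the point is a local maximum.

local maximum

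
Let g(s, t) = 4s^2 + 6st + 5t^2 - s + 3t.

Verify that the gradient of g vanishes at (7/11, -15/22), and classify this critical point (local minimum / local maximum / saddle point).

∇g = (8s + 6t - 1, 6s + 10t + 3); substituting (7/11, -15/22) gives ∇g = (0, 0), so (7/11, -15/22) is indeed a critical point.
The Hessian of g is constant: H = [[8, 6], [6, 10]].
det(H) = 8·10 − 6² = 44.
det(H) > 0 and tr(H) = 18 > 0, so H is positive definite and the point is a local minimum.

local minimum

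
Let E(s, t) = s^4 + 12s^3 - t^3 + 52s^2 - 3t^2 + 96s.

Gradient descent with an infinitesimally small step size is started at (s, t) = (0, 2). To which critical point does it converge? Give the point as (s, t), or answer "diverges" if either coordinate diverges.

diverges

E is separable, so gradient descent decouples: s follows -∂E/∂s, t follows -∂E/∂t.
∂E/∂s = 4(s + 2)(s + 3)(s + 4); at s=0 this is 96, so s decreases.
∂E/∂t = -3t(t + 2); at t=2 this is -24, so t increases.
The t-coordinate has no critical point in that direction and runs off to infinity.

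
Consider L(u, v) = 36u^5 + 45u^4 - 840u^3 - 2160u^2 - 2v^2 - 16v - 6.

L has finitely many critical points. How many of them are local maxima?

2

L separates as a function of u plus a function of v, so ∇L=0 decouples.
∂L/∂u = 180u(u - 4)(u + 2)(u + 3) = 0 at u ∈ {-3, -2, 0, 4}; ∂L/∂v = -4(v + 4) = 0 at v ∈ {-4}.
The Hessian is diagonal: diag(L_uu, L_vv). Second derivatives: L_uu(-3)=-3780, L_uu(-2)=2160, L_uu(0)=-4320, L_uu(4)=30240; L_vv(-4)=-4.
Local maxima occur where both diagonal entries negative: (-3, -4), (0, -4). Count: 2.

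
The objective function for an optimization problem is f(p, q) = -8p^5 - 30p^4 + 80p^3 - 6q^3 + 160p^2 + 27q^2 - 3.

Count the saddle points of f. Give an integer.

4

f separates as a function of p plus a function of q, so ∇f=0 decouples.
∂f/∂p = -40p(p - 2)(p + 1)(p + 4) = 0 at p ∈ {-4, -1, 0, 2}; ∂f/∂q = -18q(q - 3) = 0 at q ∈ {0, 3}.
The Hessian is diagonal: diag(f_pp, f_qq). Second derivatives: f_pp(-4)=2880, f_pp(-1)=-360, f_pp(0)=320, f_pp(2)=-1440; f_qq(0)=54, f_qq(3)=-54.
Saddle points occur where the two diagonal entries have opposite signs: (-4, 3), (-1, 0), (0, 3), (2, 0). Count: 4.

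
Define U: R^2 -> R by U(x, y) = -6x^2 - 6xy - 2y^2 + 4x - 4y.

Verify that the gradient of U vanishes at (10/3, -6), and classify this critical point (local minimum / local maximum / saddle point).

local maximum

∇U = (-12x - 6y + 4, -6x - 4y - 4); substituting (10/3, -6) gives ∇U = (0, 0), so (10/3, -6) is indeed a critical point.
The Hessian of U is constant: H = [[-12, -6], [-6, -4]].
det(H) = (-12)·(-4) − (-6)² = 12.
det(H) > 0 and tr(H) = -16 < 0, so H is negative definite and the point is a local maximum.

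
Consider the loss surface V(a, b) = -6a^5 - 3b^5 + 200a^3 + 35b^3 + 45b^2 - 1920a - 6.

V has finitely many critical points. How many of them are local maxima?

V separates as a function of a plus a function of b, so ∇V=0 decouples.
∂V/∂a = -30(a - 4)(a - 2)(a + 2)(a + 4) = 0 at a ∈ {-4, -2, 2, 4}; ∂V/∂b = -15b(b - 3)(b + 1)(b + 2) = 0 at b ∈ {-2, -1, 0, 3}.
The Hessian is diagonal: diag(V_aa, V_bb). Second derivatives: V_aa(-4)=2880, V_aa(-2)=-1440, V_aa(2)=1440, V_aa(4)=-2880; V_bb(-2)=150, V_bb(-1)=-60, V_bb(0)=90, V_bb(3)=-900.
Local maxima occur where both diagonal entries negative: (-2, -1), (-2, 3), (4, -1), (4, 3). Count: 4.

4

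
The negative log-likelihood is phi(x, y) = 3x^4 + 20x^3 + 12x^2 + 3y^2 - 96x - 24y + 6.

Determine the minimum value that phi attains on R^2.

phi(x,y) separates as P(x) + Q(y) + 6, so its minimum is min P + min Q + 6.
P'(x) = 12(x - 1)(x + 2)(x + 4) vanishes at x ∈ {-4, -2, 1}; Q'(y) = 6y - 24 vanishes at y ∈ {4}.
Local minima of P (where P''>0): P(-4)=64, P(1)=-61. Local minima of Q: Q(4)=-48.
So the global minimum of phi is P(1) + Q(4) + 6 = -61 − 48 + 6 = -103, attained at (1, 4).

-103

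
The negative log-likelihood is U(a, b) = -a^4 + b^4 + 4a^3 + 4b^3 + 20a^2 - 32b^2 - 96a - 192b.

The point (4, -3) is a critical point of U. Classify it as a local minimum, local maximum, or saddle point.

local maximum

The mixed partial ∂²U/∂a∂b is 0, so the Hessian at any point is diag(U_aa, U_bb) = diag(4(-3a^2 + 6a + 10), 4(3b^2 + 6b - 16)).
At (4, -3): H = diag(-56, -28).
Both eigenvalues are negative, so H is negative definite: a local maximum.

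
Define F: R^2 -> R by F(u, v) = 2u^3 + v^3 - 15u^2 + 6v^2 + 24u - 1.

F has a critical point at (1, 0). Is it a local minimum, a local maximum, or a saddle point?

saddle point

The mixed partial ∂²F/∂u∂v is 0, so the Hessian at any point is diag(F_uu, F_vv) = diag(6(2u - 5), 6(v + 2)).
At (1, 0): H = diag(-18, 12).
The eigenvalues have opposite signs, so H is indefinite: a saddle point.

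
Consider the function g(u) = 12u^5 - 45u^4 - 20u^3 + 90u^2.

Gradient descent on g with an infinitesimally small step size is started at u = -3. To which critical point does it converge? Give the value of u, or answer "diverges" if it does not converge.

diverges

g'(u) = 60u(u - 3)(u - 1)(u + 1), so g'(-3) = 8640.
Gradient descent moves in the -g' direction, i.e. u is decreasing.
There is no critical point below u=-3, and g' keeps the same sign, so the iterate runs off to −∞.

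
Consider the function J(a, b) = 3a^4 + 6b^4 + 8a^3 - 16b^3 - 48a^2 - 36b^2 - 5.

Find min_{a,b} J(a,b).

-787

J(a,b) separates as P(a) + Q(b) − 5, so its minimum is min P + min Q − 5.
P'(a) = 12a(a - 2)(a + 4) vanishes at a ∈ {-4, 0, 2}; Q'(b) = 24b(b - 3)(b + 1) vanishes at b ∈ {-1, 0, 3}.
Local minima of P (where P''>0): P(-4)=-512, P(2)=-80. Local minima of Q: Q(-1)=-14, Q(3)=-270.
So the global minimum of J is P(-4) + Q(3) − 5 = -512 − 270 − 5 = -787, attained at (-4, 3).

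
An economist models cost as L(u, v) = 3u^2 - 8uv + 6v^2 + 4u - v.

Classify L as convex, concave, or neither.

convex

L is quadratic, so its Hessian is the constant matrix H = [[6, -8], [-8, 12]].
det(H) = 8, tr(H) = 18.
det(H) > 0 and tr(H) > 0, so H is positive definite everywhere: convex.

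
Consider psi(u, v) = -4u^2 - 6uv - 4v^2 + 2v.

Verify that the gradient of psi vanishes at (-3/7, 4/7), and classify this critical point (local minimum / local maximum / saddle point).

∇psi = (-8u - 6v, -6u - 8v + 2); substituting (-3/7, 4/7) gives ∇psi = (0, 0), so (-3/7, 4/7) is indeed a critical point.
The Hessian of psi is constant: H = [[-8, -6], [-6, -8]].
det(H) = (-8)·(-8) − (-6)² = 28.
det(H) > 0 and tr(H) = -16 < 0, so H is negative definite and the point is a local maximum.

local maximum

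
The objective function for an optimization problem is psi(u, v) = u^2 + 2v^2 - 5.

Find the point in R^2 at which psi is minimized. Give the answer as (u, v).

(0, 0)

psi(u,v) separates as P(u) + Q(v) − 5, so its minimum is min P + min Q − 5.
P'(u) = 2u vanishes at u ∈ {0}; Q'(v) = 4v vanishes at v ∈ {0}.
Local minima of P (where P''>0): P(0)=0. Local minima of Q: Q(0)=0.
So the global minimum of psi is P(0) + Q(0) − 5 = 0 + 0 − 5 = -5, attained at (0, 0).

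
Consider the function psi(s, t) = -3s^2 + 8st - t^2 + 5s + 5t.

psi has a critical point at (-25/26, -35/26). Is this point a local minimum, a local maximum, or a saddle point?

saddle point

The Hessian of psi is constant: H = [[-6, 8], [8, -2]].
det(H) = (-6)·(-2) − 8² = -52.
Since det(H) < 0, H is indefinite and the critical point is a saddle point.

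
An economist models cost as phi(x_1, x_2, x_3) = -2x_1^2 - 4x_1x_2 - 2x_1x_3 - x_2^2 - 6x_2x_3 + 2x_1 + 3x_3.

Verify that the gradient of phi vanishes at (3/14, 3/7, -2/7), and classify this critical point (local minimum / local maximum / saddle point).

saddle point

∇phi = (-4x_1 - 4x_2 - 2x_3 + 2, -4x_1 - 2x_2 - 6x_3, -2x_1 - 6x_2 + 3); substituting (3/14, 3/7, -2/7) gives ∇phi = (0, 0, 0), so (3/14, 3/7, -2/7) is indeed a critical point.
The Hessian is constant: H = [[-4, -4, -2], [-4, -2, -6], [-2, -6, 0]].
Leading principal minors: Δ₁ = -4, Δ₂ = -8, Δ₃ = 56.
The minors fit neither the all-positive nor the alternating-sign pattern, so H is indefinite: a saddle point.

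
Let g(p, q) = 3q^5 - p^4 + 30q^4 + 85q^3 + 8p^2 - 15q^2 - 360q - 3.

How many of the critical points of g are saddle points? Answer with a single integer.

6

g separates as a function of p plus a function of q, so ∇g=0 decouples.
∂g/∂p = -4p(p - 2)(p + 2) = 0 at p ∈ {-2, 0, 2}; ∂g/∂q = 15(q - 1)(q + 2)(q + 3)(q + 4) = 0 at q ∈ {-4, -3, -2, 1}.
The Hessian is diagonal: diag(g_pp, g_qq). Second derivatives: g_pp(-2)=-32, g_pp(0)=16, g_pp(2)=-32; g_qq(-4)=-150, g_qq(-3)=60, g_qq(-2)=-90, g_qq(1)=900.
Saddle points occur where the two diagonal entries have opposite signs: (-2, -3), (-2, 1), (0, -4), (0, -2), (2, -3), (2, 1). Count: 6.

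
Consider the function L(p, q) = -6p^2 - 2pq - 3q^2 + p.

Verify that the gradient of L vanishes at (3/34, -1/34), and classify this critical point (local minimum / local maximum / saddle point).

local maximum

∇L = (-12p - 2q + 1, -2p - 6q); substituting (3/34, -1/34) gives ∇L = (0, 0), so (3/34, -1/34) is indeed a critical point.
The Hessian of L is constant: H = [[-12, -2], [-2, -6]].
det(H) = (-12)·(-6) − (-2)² = 68.
det(H) > 0 and tr(H) = -18 < 0, so H is negative definite and the point is a local maximum.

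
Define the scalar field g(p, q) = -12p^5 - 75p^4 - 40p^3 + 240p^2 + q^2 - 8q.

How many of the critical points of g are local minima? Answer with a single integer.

2

g separates as a function of p plus a function of q, so ∇g=0 decouples.
∂g/∂p = -60p(p - 1)(p + 2)(p + 4) = 0 at p ∈ {-4, -2, 0, 1}; ∂g/∂q = 2(q - 4) = 0 at q ∈ {4}.
The Hessian is diagonal: diag(g_pp, g_qq). Second derivatives: g_pp(-4)=2400, g_pp(-2)=-720, g_pp(0)=480, g_pp(1)=-900; g_qq(4)=2.
Local minima occur where both diagonal entries positive: (-4, 4), (0, 4). Count: 2.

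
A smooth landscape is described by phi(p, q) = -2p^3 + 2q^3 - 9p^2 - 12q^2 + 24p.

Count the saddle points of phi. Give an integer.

2

phi separates as a function of p plus a function of q, so ∇phi=0 decouples.
∂phi/∂p = -6(p - 1)(p + 4) = 0 at p ∈ {-4, 1}; ∂phi/∂q = 6q(q - 4) = 0 at q ∈ {0, 4}.
The Hessian is diagonal: diag(phi_pp, phi_qq). Second derivatives: phi_pp(-4)=30, phi_pp(1)=-30; phi_qq(0)=-24, phi_qq(4)=24.
Saddle points occur where the two diagonal entries have opposite signs: (-4, 0), (1, 4). Count: 2.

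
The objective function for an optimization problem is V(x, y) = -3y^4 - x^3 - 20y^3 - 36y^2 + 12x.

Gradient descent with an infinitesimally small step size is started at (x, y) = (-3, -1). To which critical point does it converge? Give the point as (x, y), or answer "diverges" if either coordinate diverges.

V is separable, so gradient descent decouples: x follows -∂V/∂x, y follows -∂V/∂y.
∂V/∂x = -3(x - 2)(x + 2); at x=-3 this is -15, so x increases.
∂V/∂y = -12y(y + 2)(y + 3); at y=-1 this is 24, so y decreases.
x converges to its nearest critical value -2 (a local min of the x-part); y converges to -2. The iterate converges to (-2, -2).

(-2, -2)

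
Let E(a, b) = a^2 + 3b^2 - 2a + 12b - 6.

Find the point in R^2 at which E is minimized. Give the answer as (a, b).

(1, -2)

E(a,b) separates as P(a) + Q(b) − 6, so its minimum is min P + min Q − 6.
P'(a) = 2a - 2 vanishes at a ∈ {1}; Q'(b) = 6b + 12 vanishes at b ∈ {-2}.
Local minima of P (where P''>0): P(1)=-1. Local minima of Q: Q(-2)=-12.
So the global minimum of E is P(1) + Q(-2) − 6 = -1 − 12 − 6 = -19, attained at (1, -2).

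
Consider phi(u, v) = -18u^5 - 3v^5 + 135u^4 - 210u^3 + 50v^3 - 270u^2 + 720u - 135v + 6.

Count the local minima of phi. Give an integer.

4

phi separates as a function of u plus a function of v, so ∇phi=0 decouples.
∂phi/∂u = -90(u - 4)(u - 2)(u - 1)(u + 1) = 0 at u ∈ {-1, 1, 2, 4}; ∂phi/∂v = -15(v - 3)(v - 1)(v + 1)(v + 3) = 0 at v ∈ {-3, -1, 1, 3}.
The Hessian is diagonal: diag(phi_uu, phi_vv). Second derivatives: phi_uu(-1)=2700, phi_uu(1)=-540, phi_uu(2)=540, phi_uu(4)=-2700; phi_vv(-3)=720, phi_vv(-1)=-240, phi_vv(1)=240, phi_vv(3)=-720.
Local minima occur where both diagonal entries positive: (-1, -3), (-1, 1), (2, -3), (2, 1). Count: 4.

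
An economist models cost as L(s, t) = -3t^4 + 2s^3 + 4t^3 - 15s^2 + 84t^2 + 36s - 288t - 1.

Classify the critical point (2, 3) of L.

local maximum

The mixed partial ∂²L/∂s∂t is 0, so the Hessian at any point is diag(L_ss, L_tt) = diag(6(2s - 5), 12(-3t^2 + 2t + 14)).
At (2, 3): H = diag(-6, -84).
Both eigenvalues are negative, so H is negative definite: a local maximum.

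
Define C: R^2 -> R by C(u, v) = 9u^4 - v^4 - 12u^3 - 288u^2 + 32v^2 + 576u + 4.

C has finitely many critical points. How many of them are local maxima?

2

C separates as a function of u plus a function of v, so ∇C=0 decouples.
∂C/∂u = 36(u - 4)(u - 1)(u + 4) = 0 at u ∈ {-4, 1, 4}; ∂C/∂v = -4v(v - 4)(v + 4) = 0 at v ∈ {-4, 0, 4}.
The Hessian is diagonal: diag(C_uu, C_vv). Second derivatives: C_uu(-4)=1440, C_uu(1)=-540, C_uu(4)=864; C_vv(-4)=-128, C_vv(0)=64, C_vv(4)=-128.
Local maxima occur where both diagonal entries negative: (1, -4), (1, 4). Count: 2.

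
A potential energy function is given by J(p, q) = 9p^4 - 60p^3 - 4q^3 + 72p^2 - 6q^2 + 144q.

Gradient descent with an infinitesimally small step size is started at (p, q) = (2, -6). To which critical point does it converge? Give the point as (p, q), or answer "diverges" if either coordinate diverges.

(4, -4)

J is separable, so gradient descent decouples: p follows -∂J/∂p, q follows -∂J/∂q.
∂J/∂p = 36p(p - 4)(p - 1); at p=2 this is -144, so p increases.
∂J/∂q = -12(q - 3)(q + 4); at q=-6 this is -216, so q increases.
p converges to its nearest critical value 4 (a local min of the p-part); q converges to -4. The iterate converges to (4, -4).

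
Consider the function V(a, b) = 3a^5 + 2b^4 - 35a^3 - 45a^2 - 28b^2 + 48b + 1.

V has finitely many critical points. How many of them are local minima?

4

V separates as a function of a plus a function of b, so ∇V=0 decouples.
∂V/∂a = 15a(a - 3)(a + 1)(a + 2) = 0 at a ∈ {-2, -1, 0, 3}; ∂V/∂b = 8(b - 2)(b - 1)(b + 3) = 0 at b ∈ {-3, 1, 2}.
The Hessian is diagonal: diag(V_aa, V_bb). Second derivatives: V_aa(-2)=-150, V_aa(-1)=60, V_aa(0)=-90, V_aa(3)=900; V_bb(-3)=160, V_bb(1)=-32, V_bb(2)=40.
Local minima occur where both diagonal entries positive: (-1, -3), (-1, 2), (3, -3), (3, 2). Count: 4.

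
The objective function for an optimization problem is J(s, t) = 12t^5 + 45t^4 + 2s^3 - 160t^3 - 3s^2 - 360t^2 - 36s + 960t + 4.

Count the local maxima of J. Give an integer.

2

J separates as a function of s plus a function of t, so ∇J=0 decouples.
∂J/∂s = 6(s - 3)(s + 2) = 0 at s ∈ {-2, 3}; ∂J/∂t = 60(t - 2)(t - 1)(t + 2)(t + 4) = 0 at t ∈ {-4, -2, 1, 2}.
The Hessian is diagonal: diag(J_ss, J_tt). Second derivatives: J_ss(-2)=-30, J_ss(3)=30; J_tt(-4)=-3600, J_tt(-2)=1440, J_tt(1)=-900, J_tt(2)=1440.
Local maxima occur where both diagonal entries negative: (-2, -4), (-2, 1). Count: 2.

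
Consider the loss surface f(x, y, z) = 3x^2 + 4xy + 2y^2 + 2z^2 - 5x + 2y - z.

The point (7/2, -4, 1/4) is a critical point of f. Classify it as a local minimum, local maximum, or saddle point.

The Hessian is constant: H = [[6, 4, 0], [4, 4, 0], [0, 0, 4]].
Leading principal minors: Δ₁ = 6, Δ₂ = 8, Δ₃ = 32.
All leading minors are positive, so H is positive definite: a local minimum.

local minimum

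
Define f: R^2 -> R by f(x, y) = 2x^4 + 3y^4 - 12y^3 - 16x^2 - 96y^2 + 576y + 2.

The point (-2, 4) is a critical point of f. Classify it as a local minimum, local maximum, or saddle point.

local minimum

The mixed partial ∂²f/∂x∂y is 0, so the Hessian at any point is diag(f_xx, f_yy) = diag(8(3x^2 - 4), 12(3y^2 - 6y - 16)).
At (-2, 4): H = diag(64, 96).
Both eigenvalues are positive, so H is positive definite: a local minimum.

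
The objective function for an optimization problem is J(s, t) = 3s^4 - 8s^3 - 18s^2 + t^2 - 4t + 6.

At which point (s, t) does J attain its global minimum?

(3, 2)

J(s,t) separates as P(s) + Q(t) + 6, so its minimum is min P + min Q + 6.
P'(s) = 12s(s - 3)(s + 1) vanishes at s ∈ {-1, 0, 3}; Q'(t) = 2(t - 2) vanishes at t ∈ {2}.
Local minima of P (where P''>0): P(-1)=-7, P(3)=-135. Local minima of Q: Q(2)=-4.
So the global minimum of J is P(3) + Q(2) + 6 = -135 − 4 + 6 = -133, attained at (3, 2).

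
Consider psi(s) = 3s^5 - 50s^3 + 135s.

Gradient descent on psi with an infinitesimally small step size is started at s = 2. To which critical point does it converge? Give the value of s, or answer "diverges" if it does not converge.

3

psi'(s) = 15(s - 3)(s - 1)(s + 1)(s + 3), so psi'(2) = -225.
Gradient descent moves in the -psi' direction, i.e. s is increasing.
The nearest critical point in that direction is s = 3, where psi'' = 720 > 0 (a local minimum). The iterate converges there.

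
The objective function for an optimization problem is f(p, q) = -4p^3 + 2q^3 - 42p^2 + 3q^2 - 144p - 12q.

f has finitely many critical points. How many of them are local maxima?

f separates as a function of p plus a function of q, so ∇f=0 decouples.
∂f/∂p = -12(p + 3)(p + 4) = 0 at p ∈ {-4, -3}; ∂f/∂q = 6(q - 1)(q + 2) = 0 at q ∈ {-2, 1}.
The Hessian is diagonal: diag(f_pp, f_qq). Second derivatives: f_pp(-4)=12, f_pp(-3)=-12; f_qq(-2)=-18, f_qq(1)=18.
Local maxima occur where both diagonal entries negative: (-3, -2). Count: 1.

1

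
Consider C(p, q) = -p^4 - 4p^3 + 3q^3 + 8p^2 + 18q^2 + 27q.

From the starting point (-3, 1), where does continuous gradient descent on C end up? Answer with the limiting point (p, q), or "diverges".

(0, -1)

C is separable, so gradient descent decouples: p follows -∂C/∂p, q follows -∂C/∂q.
∂C/∂p = -4p(p - 1)(p + 4); at p=-3 this is -48, so p increases.
∂C/∂q = 9(q + 1)(q + 3); at q=1 this is 72, so q decreases.
p converges to its nearest critical value 0 (a local min of the p-part); q converges to -1. The iterate converges to (0, -1).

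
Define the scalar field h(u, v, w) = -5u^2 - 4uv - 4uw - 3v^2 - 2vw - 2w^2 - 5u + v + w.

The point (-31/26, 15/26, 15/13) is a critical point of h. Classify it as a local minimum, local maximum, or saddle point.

The Hessian is constant: H = [[-10, -4, -4], [-4, -6, -2], [-4, -2, -4]].
Leading principal minors: Δ₁ = -10, Δ₂ = 44, Δ₃ = -104.
The minors alternate sign starting negative (−, +, −), so H is negative definite: a local maximum.

local maximum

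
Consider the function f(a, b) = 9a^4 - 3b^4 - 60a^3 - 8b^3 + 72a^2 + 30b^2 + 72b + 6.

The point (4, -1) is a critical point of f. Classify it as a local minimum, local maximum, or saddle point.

local minimum

The mixed partial ∂²f/∂a∂b is 0, so the Hessian at any point is diag(f_aa, f_bb) = diag(36(3a^2 - 10a + 4), 12(-3b^2 - 4b + 5)).
At (4, -1): H = diag(432, 72).
Both eigenvalues are positive, so H is positive definite: a local minimum.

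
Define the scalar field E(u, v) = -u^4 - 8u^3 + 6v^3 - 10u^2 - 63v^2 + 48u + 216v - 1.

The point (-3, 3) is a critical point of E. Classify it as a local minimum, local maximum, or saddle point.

The mixed partial ∂²E/∂u∂v is 0, so the Hessian at any point is diag(E_uu, E_vv) = diag(-4(3u^2 + 12u + 5), 18(2v - 7)).
At (-3, 3): H = diag(16, -18).
The eigenvalues have opposite signs, so H is indefinite: a saddle point.

saddle point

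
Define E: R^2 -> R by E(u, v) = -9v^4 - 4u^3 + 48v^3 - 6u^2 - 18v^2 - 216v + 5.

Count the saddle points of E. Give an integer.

3

E separates as a function of u plus a function of v, so ∇E=0 decouples.
∂E/∂u = -12u(u + 1) = 0 at u ∈ {-1, 0}; ∂E/∂v = -36(v - 3)(v - 2)(v + 1) = 0 at v ∈ {-1, 2, 3}.
The Hessian is diagonal: diag(E_uu, E_vv). Second derivatives: E_uu(-1)=12, E_uu(0)=-12; E_vv(-1)=-432, E_vv(2)=108, E_vv(3)=-144.
Saddle points occur where the two diagonal entries have opposite signs: (-1, -1), (-1, 3), (0, 2). Count: 3.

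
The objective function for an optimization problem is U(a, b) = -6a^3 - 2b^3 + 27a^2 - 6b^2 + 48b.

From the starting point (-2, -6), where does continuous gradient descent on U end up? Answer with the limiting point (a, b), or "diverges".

U is separable, so gradient descent decouples: a follows -∂U/∂a, b follows -∂U/∂b.
∂U/∂a = -18a(a - 3); at a=-2 this is -180, so a increases.
∂U/∂b = -6(b - 2)(b + 4); at b=-6 this is -96, so b increases.
a converges to its nearest critical value 0 (a local min of the a-part); b converges to -4. The iterate converges to (0, -4).

(0, -4)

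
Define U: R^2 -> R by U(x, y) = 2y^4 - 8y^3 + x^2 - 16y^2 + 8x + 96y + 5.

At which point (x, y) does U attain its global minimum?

(-4, -2)

U(x,y) separates as P(x) + Q(y) + 5, so its minimum is min P + min Q + 5.
P'(x) = 2x + 8 vanishes at x ∈ {-4}; Q'(y) = 8(y - 3)(y - 2)(y + 2) vanishes at y ∈ {-2, 2, 3}.
Local minima of P (where P''>0): P(-4)=-16. Local minima of Q: Q(-2)=-160, Q(3)=90.
So the global minimum of U is P(-4) + Q(-2) + 5 = -16 − 160 + 5 = -171, attained at (-4, -2).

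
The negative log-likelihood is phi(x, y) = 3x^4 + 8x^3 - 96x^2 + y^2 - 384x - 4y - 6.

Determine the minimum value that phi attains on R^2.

phi(x,y) separates as P(x) + Q(y) − 6, so its minimum is min P + min Q − 6.
P'(x) = 12(x - 4)(x + 2)(x + 4) vanishes at x ∈ {-4, -2, 4}; Q'(y) = 2y - 4 vanishes at y ∈ {2}.
Local minima of P (where P''>0): P(-4)=256, P(4)=-1792. Local minima of Q: Q(2)=-4.
So the global minimum of phi is P(4) + Q(2) − 6 = -1792 − 4 − 6 = -1802, attained at (4, 2).

-1802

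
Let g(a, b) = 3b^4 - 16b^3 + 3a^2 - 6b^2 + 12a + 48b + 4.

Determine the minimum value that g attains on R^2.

g(a,b) separates as P(a) + Q(b) + 4, so its minimum is min P + min Q + 4.
P'(a) = 6a + 12 vanishes at a ∈ {-2}; Q'(b) = 12(b - 4)(b - 1)(b + 1) vanishes at b ∈ {-1, 1, 4}.
Local minima of P (where P''>0): P(-2)=-12. Local minima of Q: Q(-1)=-35, Q(4)=-160.
So the global minimum of g is P(-2) + Q(4) + 4 = -12 − 160 + 4 = -168, attained at (-2, 4).

-168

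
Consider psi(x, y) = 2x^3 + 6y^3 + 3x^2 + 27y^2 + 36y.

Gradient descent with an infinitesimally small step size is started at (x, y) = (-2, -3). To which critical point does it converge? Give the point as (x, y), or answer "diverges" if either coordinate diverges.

diverges

psi is separable, so gradient descent decouples: x follows -∂psi/∂x, y follows -∂psi/∂y.
∂psi/∂x = 6x(x + 1); at x=-2 this is 12, so x decreases.
∂psi/∂y = 18(y + 1)(y + 2); at y=-3 this is 36, so y decreases.
The x-coordinate has no critical point in that direction and runs off to infinity.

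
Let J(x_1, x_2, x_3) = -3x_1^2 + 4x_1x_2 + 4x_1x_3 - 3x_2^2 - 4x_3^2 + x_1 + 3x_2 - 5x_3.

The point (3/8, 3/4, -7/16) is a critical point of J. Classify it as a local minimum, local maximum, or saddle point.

The Hessian is constant: H = [[-6, 4, 4], [4, -6, 0], [4, 0, -8]].
Leading principal minors: Δ₁ = -6, Δ₂ = 20, Δ₃ = -64.
The minors alternate sign starting negative (−, +, −), so H is negative definite: a local maximum.

local maximum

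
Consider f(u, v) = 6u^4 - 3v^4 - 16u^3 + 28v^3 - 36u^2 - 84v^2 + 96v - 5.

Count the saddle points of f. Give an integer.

f separates as a function of u plus a function of v, so ∇f=0 decouples.
∂f/∂u = 24u(u - 3)(u + 1) = 0 at u ∈ {-1, 0, 3}; ∂f/∂v = -12(v - 4)(v - 2)(v - 1) = 0 at v ∈ {1, 2, 4}.
The Hessian is diagonal: diag(f_uu, f_vv). Second derivatives: f_uu(-1)=96, f_uu(0)=-72, f_uu(3)=288; f_vv(1)=-36, f_vv(2)=24, f_vv(4)=-72.
Saddle points occur where the two diagonal entries have opposite signs: (-1, 1), (-1, 4), (0, 2), (3, 1), (3, 4). Count: 5.

5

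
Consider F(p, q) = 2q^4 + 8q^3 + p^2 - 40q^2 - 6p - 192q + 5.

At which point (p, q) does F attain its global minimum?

F(p,q) separates as A(p) + B(q) + 5, so its minimum is min A + min B + 5.
A'(p) = 2p - 6 vanishes at p ∈ {3}; B'(q) = 8(q - 3)(q + 2)(q + 4) vanishes at q ∈ {-4, -2, 3}.
Local minima of A (where A''>0): A(3)=-9. Local minima of B: B(-4)=128, B(3)=-558.
So the global minimum of F is A(3) + B(3) + 5 = -9 − 558 + 5 = -562, attained at (3, 3).

(3, 3)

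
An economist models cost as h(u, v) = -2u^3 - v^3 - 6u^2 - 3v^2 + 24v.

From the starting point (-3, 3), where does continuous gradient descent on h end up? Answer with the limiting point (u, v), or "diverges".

h is separable, so gradient descent decouples: u follows -∂h/∂u, v follows -∂h/∂v.
∂h/∂u = -6u(u + 2); at u=-3 this is -18, so u increases.
∂h/∂v = -3(v - 2)(v + 4); at v=3 this is -21, so v increases.
The v-coordinate has no critical point in that direction and runs off to infinity.

diverges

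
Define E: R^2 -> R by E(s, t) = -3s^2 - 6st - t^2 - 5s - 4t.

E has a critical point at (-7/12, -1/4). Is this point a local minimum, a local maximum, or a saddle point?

saddle point

The Hessian of E is constant: H = [[-6, -6], [-6, -2]].
det(H) = (-6)·(-2) − (-6)² = -24.
Since det(H) < 0, H is indefinite and the critical point is a saddle point.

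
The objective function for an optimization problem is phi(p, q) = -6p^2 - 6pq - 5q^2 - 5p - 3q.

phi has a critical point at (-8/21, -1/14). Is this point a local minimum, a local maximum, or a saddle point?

local maximum

The Hessian of phi is constant: H = [[-12, -6], [-6, -10]].
det(H) = (-12)·(-10) − (-6)² = 84.
det(H) > 0 and tr(H) = -22 < 0, so H is negative definite and the point is a local maximum.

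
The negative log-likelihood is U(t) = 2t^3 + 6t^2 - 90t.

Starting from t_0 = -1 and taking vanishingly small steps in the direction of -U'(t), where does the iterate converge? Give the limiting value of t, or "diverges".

U'(t) = 6(t - 3)(t + 5), so U'(-1) = -96.
Gradient descent moves in the -U' direction, i.e. t is increasing.
The nearest critical point in that direction is t = 3, where U'' = 48 > 0 (a local minimum). The iterate converges there.

3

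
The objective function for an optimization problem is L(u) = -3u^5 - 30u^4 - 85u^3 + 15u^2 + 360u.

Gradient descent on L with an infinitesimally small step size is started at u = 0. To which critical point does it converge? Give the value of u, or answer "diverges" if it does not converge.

-2

L'(u) = -15(u - 1)(u + 2)(u + 3)(u + 4), so L'(0) = 360.
Gradient descent moves in the -L' direction, i.e. u is decreasing.
The nearest critical point in that direction is u = -2, where L'' = 90 > 0 (a local minimum). The iterate converges there.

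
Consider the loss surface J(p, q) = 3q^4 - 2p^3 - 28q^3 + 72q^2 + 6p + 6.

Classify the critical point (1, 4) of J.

The mixed partial ∂²J/∂p∂q is 0, so the Hessian at any point is diag(J_pp, J_qq) = diag(-12p, 12(3q^2 - 14q + 12)).
At (1, 4): H = diag(-12, 48).
The eigenvalues have opposite signs, so H is indefinite: a saddle point.

saddle point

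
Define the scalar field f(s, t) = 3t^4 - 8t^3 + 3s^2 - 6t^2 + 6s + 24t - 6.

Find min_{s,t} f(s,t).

f(s,t) separates as P(s) + Q(t) − 6, so its minimum is min P + min Q − 6.
P'(s) = 6s + 6 vanishes at s ∈ {-1}; Q'(t) = 12(t - 2)(t - 1)(t + 1) vanishes at t ∈ {-1, 1, 2}.
Local minima of P (where P''>0): P(-1)=-3. Local minima of Q: Q(-1)=-19, Q(2)=8.
So the global minimum of f is P(-1) + Q(-1) − 6 = -3 − 19 − 6 = -28, attained at (-1, -1).

-28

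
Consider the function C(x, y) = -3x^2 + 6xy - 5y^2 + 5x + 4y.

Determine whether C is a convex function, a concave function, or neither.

concave

C is quadratic, so its Hessian is the constant matrix H = [[-6, 6], [6, -10]].
det(H) = 24, tr(H) = -16.
det(H) > 0 and tr(H) < 0, so H is negative definite everywhere: concave.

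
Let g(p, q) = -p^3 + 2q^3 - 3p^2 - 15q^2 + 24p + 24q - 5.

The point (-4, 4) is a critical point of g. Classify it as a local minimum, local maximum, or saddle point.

local minimum

The mixed partial ∂²g/∂p∂q is 0, so the Hessian at any point is diag(g_pp, g_qq) = diag(-6(p + 1), 6(2q - 5)).
At (-4, 4): H = diag(18, 18).
Both eigenvalues are positive, so H is positive definite: a local minimum.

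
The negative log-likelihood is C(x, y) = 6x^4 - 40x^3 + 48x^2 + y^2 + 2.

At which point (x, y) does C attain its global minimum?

(4, 0)

C(x,y) separates as P(x) + Q(y) + 2, so its minimum is min P + min Q + 2.
P'(x) = 24x(x - 4)(x - 1) vanishes at x ∈ {0, 1, 4}; Q'(y) = 2y vanishes at y ∈ {0}.
Local minima of P (where P''>0): P(0)=0, P(4)=-256. Local minima of Q: Q(0)=0.
So the global minimum of C is P(4) + Q(0) + 2 = -256 + 0 + 2 = -254, attained at (4, 0).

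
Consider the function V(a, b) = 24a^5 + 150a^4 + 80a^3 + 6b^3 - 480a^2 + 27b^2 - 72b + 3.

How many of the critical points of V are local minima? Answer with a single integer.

2

V separates as a function of a plus a function of b, so ∇V=0 decouples.
∂V/∂a = 120a(a - 1)(a + 2)(a + 4) = 0 at a ∈ {-4, -2, 0, 1}; ∂V/∂b = 18(b - 1)(b + 4) = 0 at b ∈ {-4, 1}.
The Hessian is diagonal: diag(V_aa, V_bb). Second derivatives: V_aa(-4)=-4800, V_aa(-2)=1440, V_aa(0)=-960, V_aa(1)=1800; V_bb(-4)=-90, V_bb(1)=90.
Local minima occur where both diagonal entries positive: (-2, 1), (1, 1). Count: 2.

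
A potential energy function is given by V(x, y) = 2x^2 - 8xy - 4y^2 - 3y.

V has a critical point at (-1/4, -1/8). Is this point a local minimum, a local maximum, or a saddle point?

The Hessian of V is constant: H = [[4, -8], [-8, -8]].
det(H) = 4·(-8) − (-8)² = -96.
Since det(H) < 0, H is indefinite and the critical point is a saddle point.

saddle point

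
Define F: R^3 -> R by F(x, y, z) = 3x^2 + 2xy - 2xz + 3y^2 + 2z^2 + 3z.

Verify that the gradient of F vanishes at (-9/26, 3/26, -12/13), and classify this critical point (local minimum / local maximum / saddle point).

∇F = (6x + 2y - 2z, 2x + 6y, -2x + 4z + 3); substituting (-9/26, 3/26, -12/13) gives ∇F = (0, 0, 0), so (-9/26, 3/26, -12/13) is indeed a critical point.
The Hessian is constant: H = [[6, 2, -2], [2, 6, 0], [-2, 0, 4]].
Leading principal minors: Δ₁ = 6, Δ₂ = 32, Δ₃ = 104.
All leading minors are positive, so H is positive definite: a local minimum.

local minimum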